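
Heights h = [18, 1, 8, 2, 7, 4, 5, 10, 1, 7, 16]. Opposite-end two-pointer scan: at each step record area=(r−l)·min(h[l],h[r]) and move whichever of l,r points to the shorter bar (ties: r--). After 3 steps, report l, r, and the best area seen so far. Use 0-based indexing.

l=0, r=7, best area=160

l=0 r=10: min(18,16)*10=160 best=160 *, r--
l=0 r=9: min(18,7)*9=63 best=160, r--
l=0 r=8: min(18,1)*8=8 best=160, r--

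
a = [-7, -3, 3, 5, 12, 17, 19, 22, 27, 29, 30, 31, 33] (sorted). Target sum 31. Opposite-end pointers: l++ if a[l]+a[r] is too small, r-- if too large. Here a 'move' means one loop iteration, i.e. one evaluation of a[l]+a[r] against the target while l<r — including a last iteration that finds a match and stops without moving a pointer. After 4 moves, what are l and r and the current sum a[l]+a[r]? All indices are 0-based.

l=2, r=10, sum=33

l=0 r=12: -7+33=26 <31, l++
l=1 r=12: -3+33=30 <31, l++
l=2 r=12: 3+33=36 >31, r--
l=2 r=11: 3+31=34 >31, r--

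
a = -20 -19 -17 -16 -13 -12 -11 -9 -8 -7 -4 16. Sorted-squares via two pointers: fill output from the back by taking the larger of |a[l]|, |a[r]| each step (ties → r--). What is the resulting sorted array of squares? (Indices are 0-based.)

[16, 49, 64, 81, 121, 144, 169, 256, 256, 289, 361, 400]

[0,11] |-20|>|16| out[11]=400 → l++
[1,11] |-19|>|16| out[10]=361 → l++
[2,11] |-17|>|16| out[9]=289 → l++
[3,11] |-16|<=|16| out[8]=256 → r--
[3,10] |-16|>|-4| out[7]=256 → l++
[4,10] |-13|>|-4| out[6]=169 → l++
[5,10] |-12|>|-4| out[5]=144 → l++
[6,10] |-11|>|-4| out[4]=121 → l++
[7,10] |-9|>|-4| out[3]=81 → l++
[8,10] |-8|>|-4| out[2]=64 → l++
[9,10] |-7|>|-4| out[1]=49 → l++
[10,10] |-4|<=|-4| out[0]=16 → r--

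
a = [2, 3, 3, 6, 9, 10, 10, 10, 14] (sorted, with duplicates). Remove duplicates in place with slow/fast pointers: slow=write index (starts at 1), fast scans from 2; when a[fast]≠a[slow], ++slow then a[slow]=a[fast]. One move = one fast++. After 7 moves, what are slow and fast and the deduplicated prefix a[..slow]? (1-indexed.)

(s=1,f=2) a[fast]=3≠a[slow]=2 write a[2]=3 → slow++,fast++
(s=2,f=3) a[fast]=3=a[slow] dup → fast++
(s=2,f=4) a[fast]=6≠a[slow]=3 write a[3]=6 → slow++,fast++
(s=3,f=5) a[fast]=9≠a[slow]=6 write a[4]=9 → slow++,fast++
(s=4,f=6) a[fast]=10≠a[slow]=9 write a[5]=10 → slow++,fast++
(s=5,f=7) a[fast]=10=a[slow] dup → fast++
(s=5,f=8) a[fast]=10=a[slow] dup → fast++

slow=5, fast=9, prefix=[2, 3, 6, 9, 10]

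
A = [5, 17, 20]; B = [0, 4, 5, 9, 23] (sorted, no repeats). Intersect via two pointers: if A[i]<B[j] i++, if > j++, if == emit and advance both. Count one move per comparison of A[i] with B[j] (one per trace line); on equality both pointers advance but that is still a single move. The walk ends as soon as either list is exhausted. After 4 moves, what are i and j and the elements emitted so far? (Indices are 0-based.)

i=1, j=4, emitted=[5]

[i=0,j=0] 5>0 → j++
[i=0,j=1] 5>4 → j++
[i=0,j=2] 5==5 emit → i++,j++
[i=1,j=3] 17>9 → j++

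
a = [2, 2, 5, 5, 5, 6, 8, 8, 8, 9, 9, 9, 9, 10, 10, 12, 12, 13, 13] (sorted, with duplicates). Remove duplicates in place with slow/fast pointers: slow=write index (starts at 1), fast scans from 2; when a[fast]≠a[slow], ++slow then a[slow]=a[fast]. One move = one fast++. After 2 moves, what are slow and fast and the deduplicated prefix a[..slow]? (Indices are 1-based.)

slow=1 fast=2: a[fast]=2=a[slow] dup, fast++
slow=1 fast=3: a[fast]=5≠a[slow]=2 write a[2]=5, slow++,fast++

slow=2, fast=4, prefix=[2, 5]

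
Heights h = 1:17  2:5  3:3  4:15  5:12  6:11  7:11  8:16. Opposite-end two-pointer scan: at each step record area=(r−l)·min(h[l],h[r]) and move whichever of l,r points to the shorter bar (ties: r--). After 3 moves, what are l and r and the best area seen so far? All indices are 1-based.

[1,8] min(17,16)*7=112 best=112 * → r--
[1,7] min(17,11)*6=66 best=112 → r--
[1,6] min(17,11)*5=55 best=112 → r--

l=1, r=5, best area=112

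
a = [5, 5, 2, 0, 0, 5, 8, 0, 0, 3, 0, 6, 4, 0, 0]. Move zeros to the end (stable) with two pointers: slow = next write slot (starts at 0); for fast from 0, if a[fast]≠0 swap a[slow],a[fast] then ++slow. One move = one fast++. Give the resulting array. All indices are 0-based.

[5, 5, 2, 5, 8, 3, 6, 4, 0, 0, 0, 0, 0, 0, 0]

(s=0,f=0) a[fast]=5≠0 swap→a[0]=5 → slow++,fast++
(s=1,f=1) a[fast]=5≠0 swap→a[1]=5 → slow++,fast++
(s=2,f=2) a[fast]=2≠0 swap→a[2]=2 → slow++,fast++
(s=3,f=3) a[fast]=0 → fast++
(s=3,f=4) a[fast]=0 → fast++
(s=3,f=5) a[fast]=5≠0 swap→a[3]=5 → slow++,fast++
(s=4,f=6) a[fast]=8≠0 swap→a[4]=8 → slow++,fast++
(s=5,f=7) a[fast]=0 → fast++
(s=5,f=8) a[fast]=0 → fast++
(s=5,f=9) a[fast]=3≠0 swap→a[5]=3 → slow++,fast++
(s=6,f=10) a[fast]=0 → fast++
(s=6,f=11) a[fast]=6≠0 swap→a[6]=6 → slow++,fast++
(s=7,f=12) a[fast]=4≠0 swap→a[7]=4 → slow++,fast++
(s=8,f=13) a[fast]=0 → fast++
(s=8,f=14) a[fast]=0 → fast++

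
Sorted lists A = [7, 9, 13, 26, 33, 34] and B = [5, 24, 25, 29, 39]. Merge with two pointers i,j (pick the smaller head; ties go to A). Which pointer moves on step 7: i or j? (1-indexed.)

i

[i=1,j=1] A[i]=7>B[j]=5 take 5 → j++
[i=1,j=2] A[i]=7<=B[j]=24 take 7 → i++
[i=2,j=2] A[i]=9<=B[j]=24 take 9 → i++
[i=3,j=2] A[i]=13<=B[j]=24 take 13 → i++
[i=4,j=2] A[i]=26>B[j]=24 take 24 → j++
[i=4,j=3] A[i]=26>B[j]=25 take 25 → j++
[i=4,j=4] A[i]=26<=B[j]=29 take 26 → i++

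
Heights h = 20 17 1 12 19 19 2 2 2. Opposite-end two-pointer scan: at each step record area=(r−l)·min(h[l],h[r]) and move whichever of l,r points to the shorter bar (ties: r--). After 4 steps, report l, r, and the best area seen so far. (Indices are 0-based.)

l=0, r=4, best area=95

[0,8] min(20,2)*8=16 best=16 * → r--
[0,7] min(20,2)*7=14 best=16 → r--
[0,6] min(20,2)*6=12 best=16 → r--
[0,5] min(20,19)*5=95 best=95 * → r--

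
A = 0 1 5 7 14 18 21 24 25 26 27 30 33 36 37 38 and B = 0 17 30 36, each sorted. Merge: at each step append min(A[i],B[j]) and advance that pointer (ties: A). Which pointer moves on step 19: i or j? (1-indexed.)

[i=1,j=1] A[i]=0<=B[j]=0 take 0 → i++
[i=2,j=1] A[i]=1>B[j]=0 take 0 → j++
[i=2,j=2] A[i]=1<=B[j]=17 take 1 → i++
[i=3,j=2] A[i]=5<=B[j]=17 take 5 → i++
[i=4,j=2] A[i]=7<=B[j]=17 take 7 → i++
[i=5,j=2] A[i]=14<=B[j]=17 take 14 → i++
[i=6,j=2] A[i]=18>B[j]=17 take 17 → j++
[i=6,j=3] A[i]=18<=B[j]=30 take 18 → i++
[i=7,j=3] A[i]=21<=B[j]=30 take 21 → i++
[i=8,j=3] A[i]=24<=B[j]=30 take 24 → i++
[i=9,j=3] A[i]=25<=B[j]=30 take 25 → i++
[i=10,j=3] A[i]=26<=B[j]=30 take 26 → i++
[i=11,j=3] A[i]=27<=B[j]=30 take 27 → i++
[i=12,j=3] A[i]=30<=B[j]=30 take 30 → i++
[i=13,j=3] A[i]=33>B[j]=30 take 30 → j++
[i=13,j=4] A[i]=33<=B[j]=36 take 33 → i++
[i=14,j=4] A[i]=36<=B[j]=36 take 36 → i++
[i=15,j=4] A[i]=37>B[j]=36 take 36 → j++
[i=15,j=5] B done, take A[i]=37 → i++

i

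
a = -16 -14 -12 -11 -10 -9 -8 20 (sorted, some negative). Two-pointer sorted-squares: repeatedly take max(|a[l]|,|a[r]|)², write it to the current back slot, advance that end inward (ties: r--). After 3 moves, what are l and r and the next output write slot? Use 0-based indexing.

l=2, r=6, next write slot=4

[0,7] |-16|<=|20| out[7]=400 → r--
[0,6] |-16|>|-8| out[6]=256 → l++
[1,6] |-14|>|-8| out[5]=196 → l++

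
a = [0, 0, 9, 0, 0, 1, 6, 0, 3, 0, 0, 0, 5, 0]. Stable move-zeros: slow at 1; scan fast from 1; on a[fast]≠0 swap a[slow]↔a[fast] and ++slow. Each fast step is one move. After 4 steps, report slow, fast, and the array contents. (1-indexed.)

slow=2, fast=5, a=[9, 0, 0, 0, 0, 1, 6, 0, 3, 0, 0, 0, 5, 0]

(s=1,f=1) a[fast]=0 → fast++
(s=1,f=2) a[fast]=0 → fast++
(s=1,f=3) a[fast]=9≠0 swap→a[1]=9 → slow++,fast++
(s=2,f=4) a[fast]=0 → fast++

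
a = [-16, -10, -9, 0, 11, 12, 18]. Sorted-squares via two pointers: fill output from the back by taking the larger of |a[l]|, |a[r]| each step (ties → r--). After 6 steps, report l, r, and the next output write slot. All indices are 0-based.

l=3, r=3, next write slot=0

l=0 r=6: |-16|<=|18| out[6]=324, r--
l=0 r=5: |-16|>|12| out[5]=256, l++
l=1 r=5: |-10|<=|12| out[4]=144, r--
l=1 r=4: |-10|<=|11| out[3]=121, r--
l=1 r=3: |-10|>|0| out[2]=100, l++
l=2 r=3: |-9|>|0| out[1]=81, l++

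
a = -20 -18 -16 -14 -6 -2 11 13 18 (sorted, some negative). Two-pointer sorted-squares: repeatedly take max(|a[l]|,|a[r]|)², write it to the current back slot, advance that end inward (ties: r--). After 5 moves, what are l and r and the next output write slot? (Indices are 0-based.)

l=4, r=7, next write slot=3

[0,8] |-20|>|18| out[8]=400 → l++
[1,8] |-18|<=|18| out[7]=324 → r--
[1,7] |-18|>|13| out[6]=324 → l++
[2,7] |-16|>|13| out[5]=256 → l++
[3,7] |-14|>|13| out[4]=196 → l++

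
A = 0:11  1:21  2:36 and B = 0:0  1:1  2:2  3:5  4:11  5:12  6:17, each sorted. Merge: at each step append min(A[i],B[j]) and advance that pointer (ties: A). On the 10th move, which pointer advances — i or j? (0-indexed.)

[i=0,j=0] A[i]=11>B[j]=0 take 0 → j++
[i=0,j=1] A[i]=11>B[j]=1 take 1 → j++
[i=0,j=2] A[i]=11>B[j]=2 take 2 → j++
[i=0,j=3] A[i]=11>B[j]=5 take 5 → j++
[i=0,j=4] A[i]=11<=B[j]=11 take 11 → i++
[i=1,j=4] A[i]=21>B[j]=11 take 11 → j++
[i=1,j=5] A[i]=21>B[j]=12 take 12 → j++
[i=1,j=6] A[i]=21>B[j]=17 take 17 → j++
[i=1,j=7] B done, take A[i]=21 → i++
[i=2,j=7] B done, take A[i]=36 → i++

i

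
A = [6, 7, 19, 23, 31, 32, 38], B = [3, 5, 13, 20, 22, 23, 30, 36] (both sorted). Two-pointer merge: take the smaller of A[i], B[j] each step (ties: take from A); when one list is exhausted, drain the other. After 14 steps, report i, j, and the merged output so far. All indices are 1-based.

i=7, j=9, merged so far=[3, 5, 6, 7, 13, 19, 20, 22, 23, 23, 30, 31, 32, 36]

[i=1,j=1] A[i]=6>B[j]=3 take 3 → j++
[i=1,j=2] A[i]=6>B[j]=5 take 5 → j++
[i=1,j=3] A[i]=6<=B[j]=13 take 6 → i++
[i=2,j=3] A[i]=7<=B[j]=13 take 7 → i++
[i=3,j=3] A[i]=19>B[j]=13 take 13 → j++
[i=3,j=4] A[i]=19<=B[j]=20 take 19 → i++
[i=4,j=4] A[i]=23>B[j]=20 take 20 → j++
[i=4,j=5] A[i]=23>B[j]=22 take 22 → j++
[i=4,j=6] A[i]=23<=B[j]=23 take 23 → i++
[i=5,j=6] A[i]=31>B[j]=23 take 23 → j++
[i=5,j=7] A[i]=31>B[j]=30 take 30 → j++
[i=5,j=8] A[i]=31<=B[j]=36 take 31 → i++
[i=6,j=8] A[i]=32<=B[j]=36 take 32 → i++
[i=7,j=8] A[i]=38>B[j]=36 take 36 → j++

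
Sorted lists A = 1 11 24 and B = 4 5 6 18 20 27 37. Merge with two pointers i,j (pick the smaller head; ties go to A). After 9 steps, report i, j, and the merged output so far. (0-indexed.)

[i=0,j=0] A[i]=1<=B[j]=4 take 1 → i++
[i=1,j=0] A[i]=11>B[j]=4 take 4 → j++
[i=1,j=1] A[i]=11>B[j]=5 take 5 → j++
[i=1,j=2] A[i]=11>B[j]=6 take 6 → j++
[i=1,j=3] A[i]=11<=B[j]=18 take 11 → i++
[i=2,j=3] A[i]=24>B[j]=18 take 18 → j++
[i=2,j=4] A[i]=24>B[j]=20 take 20 → j++
[i=2,j=5] A[i]=24<=B[j]=27 take 24 → i++
[i=3,j=5] A done, take B[j]=27 → j++

i=3, j=6, merged so far=[1, 4, 5, 6, 11, 18, 20, 24, 27]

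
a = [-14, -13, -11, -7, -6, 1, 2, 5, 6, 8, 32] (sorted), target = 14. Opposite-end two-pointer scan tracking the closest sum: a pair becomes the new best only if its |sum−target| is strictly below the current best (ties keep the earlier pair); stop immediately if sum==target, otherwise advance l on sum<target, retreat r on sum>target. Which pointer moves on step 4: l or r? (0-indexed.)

[0,10] -14+32=18 d=4 * → r--
[0,9] -14+8=-6 d=20 → l++
[1,9] -13+8=-5 d=19 → l++
[2,9] -11+8=-3 d=17 → l++

l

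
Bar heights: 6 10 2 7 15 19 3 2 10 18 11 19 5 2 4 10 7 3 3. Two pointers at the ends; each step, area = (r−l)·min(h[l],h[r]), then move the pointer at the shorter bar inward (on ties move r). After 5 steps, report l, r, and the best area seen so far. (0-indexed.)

l=1, r=14, best area=140

l=0 r=18: min(6,3)*18=54 best=54 *, r--
l=0 r=17: min(6,3)*17=51 best=54, r--
l=0 r=16: min(6,7)*16=96 best=96 *, l++
l=1 r=16: min(10,7)*15=105 best=105 *, r--
l=1 r=15: min(10,10)*14=140 best=140 *, r--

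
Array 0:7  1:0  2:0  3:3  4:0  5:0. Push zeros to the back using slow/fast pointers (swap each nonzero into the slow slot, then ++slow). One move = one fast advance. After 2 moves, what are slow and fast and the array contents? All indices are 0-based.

slow=0 fast=0: a[fast]=7≠0 swap→a[0]=7, slow++,fast++
slow=1 fast=1: a[fast]=0, fast++

slow=1, fast=2, a=[7, 0, 0, 3, 0, 0]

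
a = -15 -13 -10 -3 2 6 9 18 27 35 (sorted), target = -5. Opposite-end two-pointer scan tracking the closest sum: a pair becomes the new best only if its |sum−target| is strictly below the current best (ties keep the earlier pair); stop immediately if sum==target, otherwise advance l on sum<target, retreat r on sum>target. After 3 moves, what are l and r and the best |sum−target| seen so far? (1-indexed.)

l=1, r=7, best |Δ|=8

[1,10] -15+35=20 d=25 * → r--
[1,9] -15+27=12 d=17 * → r--
[1,8] -15+18=3 d=8 * → r--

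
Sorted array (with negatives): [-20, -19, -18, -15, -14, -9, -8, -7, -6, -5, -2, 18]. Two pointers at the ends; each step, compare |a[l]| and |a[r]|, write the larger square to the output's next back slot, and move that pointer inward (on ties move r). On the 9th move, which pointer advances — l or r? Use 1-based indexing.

l

l=1 r=12: |-20|>|18| out[12]=400, l++
l=2 r=12: |-19|>|18| out[11]=361, l++
l=3 r=12: |-18|<=|18| out[10]=324, r--
l=3 r=11: |-18|>|-2| out[9]=324, l++
l=4 r=11: |-15|>|-2| out[8]=225, l++
l=5 r=11: |-14|>|-2| out[7]=196, l++
l=6 r=11: |-9|>|-2| out[6]=81, l++
l=7 r=11: |-8|>|-2| out[5]=64, l++
l=8 r=11: |-7|>|-2| out[4]=49, l++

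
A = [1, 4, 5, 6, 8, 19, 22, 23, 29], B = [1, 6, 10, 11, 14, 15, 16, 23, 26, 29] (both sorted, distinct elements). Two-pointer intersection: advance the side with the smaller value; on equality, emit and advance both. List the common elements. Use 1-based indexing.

intersection = [1, 6, 23, 29]

i=1 j=1: 1==1 emit, i++,j++
i=2 j=2: 4<6, i++
i=3 j=2: 5<6, i++
i=4 j=2: 6==6 emit, i++,j++
i=5 j=3: 8<10, i++
i=6 j=3: 19>10, j++
i=6 j=4: 19>11, j++
i=6 j=5: 19>14, j++
i=6 j=6: 19>15, j++
i=6 j=7: 19>16, j++
i=6 j=8: 19<23, i++
i=7 j=8: 22<23, i++
i=8 j=8: 23==23 emit, i++,j++
i=9 j=9: 29>26, j++
i=9 j=10: 29==29 emit, i++,j++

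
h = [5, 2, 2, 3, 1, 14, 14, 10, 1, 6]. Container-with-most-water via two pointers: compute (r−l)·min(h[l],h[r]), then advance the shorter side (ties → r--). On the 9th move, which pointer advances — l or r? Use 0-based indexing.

l=0 r=9: min(5,6)*9=45 best=45 *, l++
l=1 r=9: min(2,6)*8=16 best=45, l++
l=2 r=9: min(2,6)*7=14 best=45, l++
l=3 r=9: min(3,6)*6=18 best=45, l++
l=4 r=9: min(1,6)*5=5 best=45, l++
l=5 r=9: min(14,6)*4=24 best=45, r--
l=5 r=8: min(14,1)*3=3 best=45, r--
l=5 r=7: min(14,10)*2=20 best=45, r--
l=5 r=6: min(14,14)*1=14 best=45, r--

r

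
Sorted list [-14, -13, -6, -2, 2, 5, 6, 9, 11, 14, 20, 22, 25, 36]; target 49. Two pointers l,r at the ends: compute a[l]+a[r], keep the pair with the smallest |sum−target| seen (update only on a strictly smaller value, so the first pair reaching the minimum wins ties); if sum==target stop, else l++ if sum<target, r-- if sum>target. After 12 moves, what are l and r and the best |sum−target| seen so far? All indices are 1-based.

l=12, r=13, best |Δ|=1

l=1 r=14: -14+36=22 d=27 *, l++
l=2 r=14: -13+36=23 d=26 *, l++
l=3 r=14: -6+36=30 d=19 *, l++
l=4 r=14: -2+36=34 d=15 *, l++
l=5 r=14: 2+36=38 d=11 *, l++
l=6 r=14: 5+36=41 d=8 *, l++
l=7 r=14: 6+36=42 d=7 *, l++
l=8 r=14: 9+36=45 d=4 *, l++
l=9 r=14: 11+36=47 d=2 *, l++
l=10 r=14: 14+36=50 d=1 *, r--
l=10 r=13: 14+25=39 d=10, l++
l=11 r=13: 20+25=45 d=4, l++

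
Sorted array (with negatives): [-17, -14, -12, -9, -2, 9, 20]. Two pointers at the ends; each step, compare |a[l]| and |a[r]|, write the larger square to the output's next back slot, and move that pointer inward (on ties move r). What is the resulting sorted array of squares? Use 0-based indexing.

l=0 r=6: |-17|<=|20| out[6]=400, r--
l=0 r=5: |-17|>|9| out[5]=289, l++
l=1 r=5: |-14|>|9| out[4]=196, l++
l=2 r=5: |-12|>|9| out[3]=144, l++
l=3 r=5: |-9|<=|9| out[2]=81, r--
l=3 r=4: |-9|>|-2| out[1]=81, l++
l=4 r=4: |-2|<=|-2| out[0]=4, r--

[4, 81, 81, 144, 196, 289, 400]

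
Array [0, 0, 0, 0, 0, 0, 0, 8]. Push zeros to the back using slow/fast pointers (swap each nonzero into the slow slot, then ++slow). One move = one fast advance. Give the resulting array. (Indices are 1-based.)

[8, 0, 0, 0, 0, 0, 0, 0]

(s=1,f=1) a[fast]=0 → fast++
(s=1,f=2) a[fast]=0 → fast++
(s=1,f=3) a[fast]=0 → fast++
(s=1,f=4) a[fast]=0 → fast++
(s=1,f=5) a[fast]=0 → fast++
(s=1,f=6) a[fast]=0 → fast++
(s=1,f=7) a[fast]=0 → fast++
(s=1,f=8) a[fast]=8≠0 swap→a[1]=8 → slow++,fast++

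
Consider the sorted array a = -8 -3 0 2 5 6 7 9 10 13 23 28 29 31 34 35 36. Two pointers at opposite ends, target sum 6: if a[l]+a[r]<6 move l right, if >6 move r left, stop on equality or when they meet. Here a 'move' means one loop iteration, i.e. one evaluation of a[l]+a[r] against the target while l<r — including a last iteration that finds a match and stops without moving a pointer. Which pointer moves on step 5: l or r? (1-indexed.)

l=1 r=17: -8+36=28 >6, r--
l=1 r=16: -8+35=27 >6, r--
l=1 r=15: -8+34=26 >6, r--
l=1 r=14: -8+31=23 >6, r--
l=1 r=13: -8+29=21 >6, r--

r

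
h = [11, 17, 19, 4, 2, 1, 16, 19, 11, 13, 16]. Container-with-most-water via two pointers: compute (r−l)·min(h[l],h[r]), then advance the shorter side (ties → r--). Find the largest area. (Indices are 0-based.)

l=0 r=10: min(11,16)*10=110 best=110 *, l++
l=1 r=10: min(17,16)*9=144 best=144 *, r--
l=1 r=9: min(17,13)*8=104 best=144, r--
l=1 r=8: min(17,11)*7=77 best=144, r--
l=1 r=7: min(17,19)*6=102 best=144, l++
l=2 r=7: min(19,19)*5=95 best=144, r--
l=2 r=6: min(19,16)*4=64 best=144, r--
l=2 r=5: min(19,1)*3=3 best=144, r--
l=2 r=4: min(19,2)*2=4 best=144, r--
l=2 r=3: min(19,4)*1=4 best=144, r--

max area = 144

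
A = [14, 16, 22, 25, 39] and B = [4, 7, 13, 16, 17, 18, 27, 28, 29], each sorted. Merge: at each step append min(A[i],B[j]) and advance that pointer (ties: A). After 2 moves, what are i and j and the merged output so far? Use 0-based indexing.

i=0, j=2, merged so far=[4, 7]

[i=0,j=0] A[i]=14>B[j]=4 take 4 → j++
[i=0,j=1] A[i]=14>B[j]=7 take 7 → j++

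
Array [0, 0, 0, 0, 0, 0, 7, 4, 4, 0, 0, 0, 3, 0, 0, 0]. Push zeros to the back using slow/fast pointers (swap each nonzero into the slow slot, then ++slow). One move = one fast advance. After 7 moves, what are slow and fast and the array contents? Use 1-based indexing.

slow=2, fast=8, a=[7, 0, 0, 0, 0, 0, 0, 4, 4, 0, 0, 0, 3, 0, 0, 0]

slow=1 fast=1: a[fast]=0, fast++
slow=1 fast=2: a[fast]=0, fast++
slow=1 fast=3: a[fast]=0, fast++
slow=1 fast=4: a[fast]=0, fast++
slow=1 fast=5: a[fast]=0, fast++
slow=1 fast=6: a[fast]=0, fast++
slow=1 fast=7: a[fast]=7≠0 swap→a[1]=7, slow++,fast++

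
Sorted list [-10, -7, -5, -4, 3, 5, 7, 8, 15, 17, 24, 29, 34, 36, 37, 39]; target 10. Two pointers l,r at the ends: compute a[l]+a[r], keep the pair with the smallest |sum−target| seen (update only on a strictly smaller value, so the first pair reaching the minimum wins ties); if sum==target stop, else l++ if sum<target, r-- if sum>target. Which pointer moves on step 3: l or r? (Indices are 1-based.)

r

[1,16] -10+39=29 d=19 * → r--
[1,15] -10+37=27 d=17 * → r--
[1,14] -10+36=26 d=16 * → r--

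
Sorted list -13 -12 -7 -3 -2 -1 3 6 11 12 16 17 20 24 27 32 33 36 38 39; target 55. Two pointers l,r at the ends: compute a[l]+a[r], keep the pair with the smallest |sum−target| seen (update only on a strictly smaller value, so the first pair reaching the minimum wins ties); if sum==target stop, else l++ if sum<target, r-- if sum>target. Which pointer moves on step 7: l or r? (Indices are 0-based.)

l

l=0 r=19: -13+39=26 d=29 *, l++
l=1 r=19: -12+39=27 d=28 *, l++
l=2 r=19: -7+39=32 d=23 *, l++
l=3 r=19: -3+39=36 d=19 *, l++
l=4 r=19: -2+39=37 d=18 *, l++
l=5 r=19: -1+39=38 d=17 *, l++
l=6 r=19: 3+39=42 d=13 *, l++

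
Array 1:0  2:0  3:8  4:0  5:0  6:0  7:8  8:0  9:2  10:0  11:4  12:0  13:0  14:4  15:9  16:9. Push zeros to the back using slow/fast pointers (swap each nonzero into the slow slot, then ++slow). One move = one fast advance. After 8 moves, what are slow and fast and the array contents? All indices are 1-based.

(s=1,f=1) a[fast]=0 → fast++
(s=1,f=2) a[fast]=0 → fast++
(s=1,f=3) a[fast]=8≠0 swap→a[1]=8 → slow++,fast++
(s=2,f=4) a[fast]=0 → fast++
(s=2,f=5) a[fast]=0 → fast++
(s=2,f=6) a[fast]=0 → fast++
(s=2,f=7) a[fast]=8≠0 swap→a[2]=8 → slow++,fast++
(s=3,f=8) a[fast]=0 → fast++

slow=3, fast=9, a=[8, 8, 0, 0, 0, 0, 0, 0, 2, 0, 4, 0, 0, 4, 9, 9]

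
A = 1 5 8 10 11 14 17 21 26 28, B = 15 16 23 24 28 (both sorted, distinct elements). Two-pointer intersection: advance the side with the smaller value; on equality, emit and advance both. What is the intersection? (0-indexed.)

[i=0,j=0] 1<15 → i++
[i=1,j=0] 5<15 → i++
[i=2,j=0] 8<15 → i++
[i=3,j=0] 10<15 → i++
[i=4,j=0] 11<15 → i++
[i=5,j=0] 14<15 → i++
[i=6,j=0] 17>15 → j++
[i=6,j=1] 17>16 → j++
[i=6,j=2] 17<23 → i++
[i=7,j=2] 21<23 → i++
[i=8,j=2] 26>23 → j++
[i=8,j=3] 26>24 → j++
[i=8,j=4] 26<28 → i++
[i=9,j=4] 28==28 emit → i++,j++

intersection = [28]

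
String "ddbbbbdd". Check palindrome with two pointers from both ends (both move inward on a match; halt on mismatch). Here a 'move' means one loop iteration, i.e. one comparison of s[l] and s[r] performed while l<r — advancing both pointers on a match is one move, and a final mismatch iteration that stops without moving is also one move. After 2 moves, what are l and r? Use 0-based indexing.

l=2, r=5

[0,7] 'd'=='d' → l++,r--
[1,6] 'd'=='d' → l++,r--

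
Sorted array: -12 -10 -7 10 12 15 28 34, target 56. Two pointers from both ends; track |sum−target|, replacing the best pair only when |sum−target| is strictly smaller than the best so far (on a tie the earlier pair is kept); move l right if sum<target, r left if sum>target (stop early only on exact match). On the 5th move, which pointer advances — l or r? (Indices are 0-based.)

l

l=0 r=7: -12+34=22 d=34 *, l++
l=1 r=7: -10+34=24 d=32 *, l++
l=2 r=7: -7+34=27 d=29 *, l++
l=3 r=7: 10+34=44 d=12 *, l++
l=4 r=7: 12+34=46 d=10 *, l++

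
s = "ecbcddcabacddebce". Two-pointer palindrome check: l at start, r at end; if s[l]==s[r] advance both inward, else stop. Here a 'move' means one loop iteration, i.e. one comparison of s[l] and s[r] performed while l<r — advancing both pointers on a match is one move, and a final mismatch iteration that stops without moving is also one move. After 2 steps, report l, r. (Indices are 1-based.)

l=1 r=17: 'e'=='e', l++,r--
l=2 r=16: 'c'=='c', l++,r--

l=3, r=15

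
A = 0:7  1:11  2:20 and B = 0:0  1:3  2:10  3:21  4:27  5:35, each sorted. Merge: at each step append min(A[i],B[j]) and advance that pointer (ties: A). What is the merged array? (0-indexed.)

[0, 3, 7, 10, 11, 20, 21, 27, 35]

[i=0,j=0] A[i]=7>B[j]=0 take 0 → j++
[i=0,j=1] A[i]=7>B[j]=3 take 3 → j++
[i=0,j=2] A[i]=7<=B[j]=10 take 7 → i++
[i=1,j=2] A[i]=11>B[j]=10 take 10 → j++
[i=1,j=3] A[i]=11<=B[j]=21 take 11 → i++
[i=2,j=3] A[i]=20<=B[j]=21 take 20 → i++
[i=3,j=3] A done, take B[j]=21 → j++
[i=3,j=4] A done, take B[j]=27 → j++
[i=3,j=5] A done, take B[j]=35 → j++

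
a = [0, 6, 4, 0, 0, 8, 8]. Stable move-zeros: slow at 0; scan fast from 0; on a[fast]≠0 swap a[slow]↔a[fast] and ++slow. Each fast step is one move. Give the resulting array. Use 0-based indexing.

[6, 4, 8, 8, 0, 0, 0]

(s=0,f=0) a[fast]=0 → fast++
(s=0,f=1) a[fast]=6≠0 swap→a[0]=6 → slow++,fast++
(s=1,f=2) a[fast]=4≠0 swap→a[1]=4 → slow++,fast++
(s=2,f=3) a[fast]=0 → fast++
(s=2,f=4) a[fast]=0 → fast++
(s=2,f=5) a[fast]=8≠0 swap→a[2]=8 → slow++,fast++
(s=3,f=6) a[fast]=8≠0 swap→a[3]=8 → slow++,fast++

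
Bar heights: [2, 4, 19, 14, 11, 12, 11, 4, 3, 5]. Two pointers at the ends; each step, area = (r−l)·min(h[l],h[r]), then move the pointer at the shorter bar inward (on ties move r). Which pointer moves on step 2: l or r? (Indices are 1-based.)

l

l=1 r=10: min(2,5)*9=18 best=18 *, l++
l=2 r=10: min(4,5)*8=32 best=32 *, l++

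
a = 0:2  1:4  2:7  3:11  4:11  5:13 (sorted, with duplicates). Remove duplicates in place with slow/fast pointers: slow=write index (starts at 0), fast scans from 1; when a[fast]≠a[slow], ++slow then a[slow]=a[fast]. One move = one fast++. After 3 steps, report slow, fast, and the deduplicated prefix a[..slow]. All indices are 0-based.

slow=0 fast=1: a[fast]=4≠a[slow]=2 write a[1]=4, slow++,fast++
slow=1 fast=2: a[fast]=7≠a[slow]=4 write a[2]=7, slow++,fast++
slow=2 fast=3: a[fast]=11≠a[slow]=7 write a[3]=11, slow++,fast++

slow=3, fast=4, prefix=[2, 4, 7, 11]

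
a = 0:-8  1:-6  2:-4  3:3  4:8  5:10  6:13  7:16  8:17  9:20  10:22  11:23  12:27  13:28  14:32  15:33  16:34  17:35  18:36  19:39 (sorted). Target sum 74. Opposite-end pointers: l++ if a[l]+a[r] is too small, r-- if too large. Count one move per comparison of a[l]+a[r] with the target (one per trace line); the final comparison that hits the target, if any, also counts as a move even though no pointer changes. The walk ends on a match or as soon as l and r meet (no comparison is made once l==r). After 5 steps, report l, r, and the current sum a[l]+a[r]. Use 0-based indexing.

l=5, r=19, sum=49

l=0 r=19: -8+39=31 <74, l++
l=1 r=19: -6+39=33 <74, l++
l=2 r=19: -4+39=35 <74, l++
l=3 r=19: 3+39=42 <74, l++
l=4 r=19: 8+39=47 <74, l++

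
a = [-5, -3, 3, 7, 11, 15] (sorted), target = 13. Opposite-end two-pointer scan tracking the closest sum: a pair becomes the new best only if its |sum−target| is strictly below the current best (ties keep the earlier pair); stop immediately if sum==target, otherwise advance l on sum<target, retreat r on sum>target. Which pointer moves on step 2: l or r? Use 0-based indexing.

l=0 r=5: -5+15=10 d=3 *, l++
l=1 r=5: -3+15=12 d=1 *, l++

l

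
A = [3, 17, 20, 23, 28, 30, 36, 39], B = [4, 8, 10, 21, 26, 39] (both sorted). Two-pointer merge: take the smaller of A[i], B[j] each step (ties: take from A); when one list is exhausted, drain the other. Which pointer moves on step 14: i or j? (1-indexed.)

j

i=1 j=1: A[i]=3<=B[j]=4 take 3, i++
i=2 j=1: A[i]=17>B[j]=4 take 4, j++
i=2 j=2: A[i]=17>B[j]=8 take 8, j++
i=2 j=3: A[i]=17>B[j]=10 take 10, j++
i=2 j=4: A[i]=17<=B[j]=21 take 17, i++
i=3 j=4: A[i]=20<=B[j]=21 take 20, i++
i=4 j=4: A[i]=23>B[j]=21 take 21, j++
i=4 j=5: A[i]=23<=B[j]=26 take 23, i++
i=5 j=5: A[i]=28>B[j]=26 take 26, j++
i=5 j=6: A[i]=28<=B[j]=39 take 28, i++
i=6 j=6: A[i]=30<=B[j]=39 take 30, i++
i=7 j=6: A[i]=36<=B[j]=39 take 36, i++
i=8 j=6: A[i]=39<=B[j]=39 take 39, i++
i=9 j=6: A done, take B[j]=39, j++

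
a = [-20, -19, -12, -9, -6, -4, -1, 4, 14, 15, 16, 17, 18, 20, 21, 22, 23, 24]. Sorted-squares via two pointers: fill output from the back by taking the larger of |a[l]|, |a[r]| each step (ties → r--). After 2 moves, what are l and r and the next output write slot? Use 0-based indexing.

[0,17] |-20|<=|24| out[17]=576 → r--
[0,16] |-20|<=|23| out[16]=529 → r--

l=0, r=15, next write slot=15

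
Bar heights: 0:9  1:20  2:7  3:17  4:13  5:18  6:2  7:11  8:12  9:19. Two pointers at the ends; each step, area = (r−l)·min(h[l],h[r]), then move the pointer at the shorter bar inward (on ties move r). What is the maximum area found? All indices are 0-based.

max area = 152

l=0 r=9: min(9,19)*9=81 best=81 *, l++
l=1 r=9: min(20,19)*8=152 best=152 *, r--
l=1 r=8: min(20,12)*7=84 best=152, r--
l=1 r=7: min(20,11)*6=66 best=152, r--
l=1 r=6: min(20,2)*5=10 best=152, r--
l=1 r=5: min(20,18)*4=72 best=152, r--
l=1 r=4: min(20,13)*3=39 best=152, r--
l=1 r=3: min(20,17)*2=34 best=152, r--
l=1 r=2: min(20,7)*1=7 best=152, r--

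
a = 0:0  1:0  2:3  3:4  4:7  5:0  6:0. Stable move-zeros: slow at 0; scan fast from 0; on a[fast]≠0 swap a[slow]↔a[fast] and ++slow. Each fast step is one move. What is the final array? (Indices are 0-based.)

slow=0 fast=0: a[fast]=0, fast++
slow=0 fast=1: a[fast]=0, fast++
slow=0 fast=2: a[fast]=3≠0 swap→a[0]=3, slow++,fast++
slow=1 fast=3: a[fast]=4≠0 swap→a[1]=4, slow++,fast++
slow=2 fast=4: a[fast]=7≠0 swap→a[2]=7, slow++,fast++
slow=3 fast=5: a[fast]=0, fast++
slow=3 fast=6: a[fast]=0, fast++

[3, 4, 7, 0, 0, 0, 0]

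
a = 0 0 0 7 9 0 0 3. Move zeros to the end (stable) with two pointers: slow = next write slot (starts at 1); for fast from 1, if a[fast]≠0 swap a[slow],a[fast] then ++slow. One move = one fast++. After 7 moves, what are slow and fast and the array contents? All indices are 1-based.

slow=3, fast=8, a=[7, 9, 0, 0, 0, 0, 0, 3]

(s=1,f=1) a[fast]=0 → fast++
(s=1,f=2) a[fast]=0 → fast++
(s=1,f=3) a[fast]=0 → fast++
(s=1,f=4) a[fast]=7≠0 swap→a[1]=7 → slow++,fast++
(s=2,f=5) a[fast]=9≠0 swap→a[2]=9 → slow++,fast++
(s=3,f=6) a[fast]=0 → fast++
(s=3,f=7) a[fast]=0 → fast++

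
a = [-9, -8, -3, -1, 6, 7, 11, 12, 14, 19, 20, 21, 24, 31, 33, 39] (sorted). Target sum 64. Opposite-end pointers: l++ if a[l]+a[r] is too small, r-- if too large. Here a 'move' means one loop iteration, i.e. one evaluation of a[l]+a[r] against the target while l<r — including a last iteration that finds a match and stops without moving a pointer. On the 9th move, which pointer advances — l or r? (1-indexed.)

[1,16] -9+39=30 <64 → l++
[2,16] -8+39=31 <64 → l++
[3,16] -3+39=36 <64 → l++
[4,16] -1+39=38 <64 → l++
[5,16] 6+39=45 <64 → l++
[6,16] 7+39=46 <64 → l++
[7,16] 11+39=50 <64 → l++
[8,16] 12+39=51 <64 → l++
[9,16] 14+39=53 <64 → l++

l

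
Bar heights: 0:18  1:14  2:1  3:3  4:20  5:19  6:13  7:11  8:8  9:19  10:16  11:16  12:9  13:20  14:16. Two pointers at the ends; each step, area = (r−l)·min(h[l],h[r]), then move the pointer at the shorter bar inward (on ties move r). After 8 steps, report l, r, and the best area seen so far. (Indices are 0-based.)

l=0 r=14: min(18,16)*14=224 best=224 *, r--
l=0 r=13: min(18,20)*13=234 best=234 *, l++
l=1 r=13: min(14,20)*12=168 best=234, l++
l=2 r=13: min(1,20)*11=11 best=234, l++
l=3 r=13: min(3,20)*10=30 best=234, l++
l=4 r=13: min(20,20)*9=180 best=234, r--
l=4 r=12: min(20,9)*8=72 best=234, r--
l=4 r=11: min(20,16)*7=112 best=234, r--

l=4, r=10, best area=234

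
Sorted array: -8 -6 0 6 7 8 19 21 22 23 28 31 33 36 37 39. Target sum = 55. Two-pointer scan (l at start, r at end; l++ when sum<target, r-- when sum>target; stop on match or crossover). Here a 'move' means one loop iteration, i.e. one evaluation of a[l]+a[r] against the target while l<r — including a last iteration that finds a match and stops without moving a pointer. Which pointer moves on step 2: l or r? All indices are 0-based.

l

[0,15] -8+39=31 <55 → l++
[1,15] -6+39=33 <55 → l++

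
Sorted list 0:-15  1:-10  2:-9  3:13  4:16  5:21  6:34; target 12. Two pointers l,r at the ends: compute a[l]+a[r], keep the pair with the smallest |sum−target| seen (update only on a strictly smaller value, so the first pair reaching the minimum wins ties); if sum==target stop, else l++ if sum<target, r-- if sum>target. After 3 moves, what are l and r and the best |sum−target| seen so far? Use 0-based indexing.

l=0 r=6: -15+34=19 d=7 *, r--
l=0 r=5: -15+21=6 d=6 *, l++
l=1 r=5: -10+21=11 d=1 *, l++

l=2, r=5, best |Δ|=1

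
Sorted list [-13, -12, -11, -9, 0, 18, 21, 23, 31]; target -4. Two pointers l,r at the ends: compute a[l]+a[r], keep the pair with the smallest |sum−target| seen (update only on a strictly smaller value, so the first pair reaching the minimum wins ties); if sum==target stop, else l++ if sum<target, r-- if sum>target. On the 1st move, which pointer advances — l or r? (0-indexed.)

r

[0,8] -13+31=18 d=22 * → r--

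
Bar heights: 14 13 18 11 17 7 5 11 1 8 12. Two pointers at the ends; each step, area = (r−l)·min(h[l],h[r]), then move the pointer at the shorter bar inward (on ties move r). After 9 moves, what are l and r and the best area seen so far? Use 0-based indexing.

[0,10] min(14,12)*10=120 best=120 * → r--
[0,9] min(14,8)*9=72 best=120 → r--
[0,8] min(14,1)*8=8 best=120 → r--
[0,7] min(14,11)*7=77 best=120 → r--
[0,6] min(14,5)*6=30 best=120 → r--
[0,5] min(14,7)*5=35 best=120 → r--
[0,4] min(14,17)*4=56 best=120 → l++
[1,4] min(13,17)*3=39 best=120 → l++
[2,4] min(18,17)*2=34 best=120 → r--

l=2, r=3, best area=120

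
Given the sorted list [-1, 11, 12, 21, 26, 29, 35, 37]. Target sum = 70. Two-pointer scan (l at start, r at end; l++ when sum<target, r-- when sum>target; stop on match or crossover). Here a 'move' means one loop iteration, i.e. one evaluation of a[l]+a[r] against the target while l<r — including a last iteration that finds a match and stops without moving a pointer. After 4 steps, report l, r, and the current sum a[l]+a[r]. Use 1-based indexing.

l=5, r=8, sum=63

l=1 r=8: -1+37=36 <70, l++
l=2 r=8: 11+37=48 <70, l++
l=3 r=8: 12+37=49 <70, l++
l=4 r=8: 21+37=58 <70, l++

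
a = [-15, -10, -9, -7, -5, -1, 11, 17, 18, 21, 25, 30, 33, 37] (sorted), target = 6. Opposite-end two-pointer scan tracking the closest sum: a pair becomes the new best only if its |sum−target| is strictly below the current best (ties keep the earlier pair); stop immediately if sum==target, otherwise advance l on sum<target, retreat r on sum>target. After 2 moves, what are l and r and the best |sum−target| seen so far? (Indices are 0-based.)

[0,13] -15+37=22 d=16 * → r--
[0,12] -15+33=18 d=12 * → r--

l=0, r=11, best |Δ|=12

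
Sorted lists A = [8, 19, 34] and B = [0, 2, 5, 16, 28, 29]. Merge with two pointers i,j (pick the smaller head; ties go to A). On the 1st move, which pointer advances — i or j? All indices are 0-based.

j

i=0 j=0: A[i]=8>B[j]=0 take 0, j++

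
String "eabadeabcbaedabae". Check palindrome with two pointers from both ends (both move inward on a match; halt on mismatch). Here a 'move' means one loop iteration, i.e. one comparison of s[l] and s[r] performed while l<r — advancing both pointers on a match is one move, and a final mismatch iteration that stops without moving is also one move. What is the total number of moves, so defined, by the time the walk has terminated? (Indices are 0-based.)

8 moves

[0,16] 'e'=='e' → l++,r--
[1,15] 'a'=='a' → l++,r--
[2,14] 'b'=='b' → l++,r--
[3,13] 'a'=='a' → l++,r--
[4,12] 'd'=='d' → l++,r--
[5,11] 'e'=='e' → l++,r--
[6,10] 'a'=='a' → l++,r--
[7,9] 'b'=='b' → l++,r--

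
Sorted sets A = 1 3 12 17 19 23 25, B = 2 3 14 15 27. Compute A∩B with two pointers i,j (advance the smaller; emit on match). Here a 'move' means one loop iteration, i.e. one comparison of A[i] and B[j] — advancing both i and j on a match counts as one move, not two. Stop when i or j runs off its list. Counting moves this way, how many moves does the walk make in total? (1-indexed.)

[i=1,j=1] 1<2 → i++
[i=2,j=1] 3>2 → j++
[i=2,j=2] 3==3 emit → i++,j++
[i=3,j=3] 12<14 → i++
[i=4,j=3] 17>14 → j++
[i=4,j=4] 17>15 → j++
[i=4,j=5] 17<27 → i++
[i=5,j=5] 19<27 → i++
[i=6,j=5] 23<27 → i++
[i=7,j=5] 25<27 → i++

10 moves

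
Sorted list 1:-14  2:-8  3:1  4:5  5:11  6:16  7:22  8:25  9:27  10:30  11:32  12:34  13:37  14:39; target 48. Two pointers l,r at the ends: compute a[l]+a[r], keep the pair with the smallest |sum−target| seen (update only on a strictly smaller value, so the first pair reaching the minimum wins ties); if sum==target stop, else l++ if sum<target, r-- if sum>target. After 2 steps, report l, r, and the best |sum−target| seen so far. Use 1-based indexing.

l=3, r=14, best |Δ|=17

l=1 r=14: -14+39=25 d=23 *, l++
l=2 r=14: -8+39=31 d=17 *, l++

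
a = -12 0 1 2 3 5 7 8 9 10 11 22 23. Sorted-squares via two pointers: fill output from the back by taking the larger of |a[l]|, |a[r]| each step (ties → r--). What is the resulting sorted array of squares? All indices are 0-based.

l=0 r=12: |-12|<=|23| out[12]=529, r--
l=0 r=11: |-12|<=|22| out[11]=484, r--
l=0 r=10: |-12|>|11| out[10]=144, l++
l=1 r=10: |0|<=|11| out[9]=121, r--
l=1 r=9: |0|<=|10| out[8]=100, r--
l=1 r=8: |0|<=|9| out[7]=81, r--
l=1 r=7: |0|<=|8| out[6]=64, r--
l=1 r=6: |0|<=|7| out[5]=49, r--
l=1 r=5: |0|<=|5| out[4]=25, r--
l=1 r=4: |0|<=|3| out[3]=9, r--
l=1 r=3: |0|<=|2| out[2]=4, r--
l=1 r=2: |0|<=|1| out[1]=1, r--
l=1 r=1: |0|<=|0| out[0]=0, r--

[0, 1, 4, 9, 25, 49, 64, 81, 100, 121, 144, 484, 529]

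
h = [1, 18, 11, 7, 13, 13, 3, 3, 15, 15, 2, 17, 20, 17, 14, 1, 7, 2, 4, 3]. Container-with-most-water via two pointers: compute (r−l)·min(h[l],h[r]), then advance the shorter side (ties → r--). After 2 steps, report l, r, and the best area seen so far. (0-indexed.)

l=0 r=19: min(1,3)*19=19 best=19 *, l++
l=1 r=19: min(18,3)*18=54 best=54 *, r--

l=1, r=18, best area=54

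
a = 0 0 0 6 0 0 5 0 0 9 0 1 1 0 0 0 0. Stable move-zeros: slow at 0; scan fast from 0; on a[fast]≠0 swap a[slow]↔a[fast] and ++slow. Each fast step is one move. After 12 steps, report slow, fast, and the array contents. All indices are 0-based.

(s=0,f=0) a[fast]=0 → fast++
(s=0,f=1) a[fast]=0 → fast++
(s=0,f=2) a[fast]=0 → fast++
(s=0,f=3) a[fast]=6≠0 swap→a[0]=6 → slow++,fast++
(s=1,f=4) a[fast]=0 → fast++
(s=1,f=5) a[fast]=0 → fast++
(s=1,f=6) a[fast]=5≠0 swap→a[1]=5 → slow++,fast++
(s=2,f=7) a[fast]=0 → fast++
(s=2,f=8) a[fast]=0 → fast++
(s=2,f=9) a[fast]=9≠0 swap→a[2]=9 → slow++,fast++
(s=3,f=10) a[fast]=0 → fast++
(s=3,f=11) a[fast]=1≠0 swap→a[3]=1 → slow++,fast++

slow=4, fast=12, a=[6, 5, 9, 1, 0, 0, 0, 0, 0, 0, 0, 0, 1, 0, 0, 0, 0]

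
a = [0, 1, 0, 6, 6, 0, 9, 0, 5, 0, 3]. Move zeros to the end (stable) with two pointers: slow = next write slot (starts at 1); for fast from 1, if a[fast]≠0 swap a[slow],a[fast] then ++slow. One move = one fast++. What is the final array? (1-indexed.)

(s=1,f=1) a[fast]=0 → fast++
(s=1,f=2) a[fast]=1≠0 swap→a[1]=1 → slow++,fast++
(s=2,f=3) a[fast]=0 → fast++
(s=2,f=4) a[fast]=6≠0 swap→a[2]=6 → slow++,fast++
(s=3,f=5) a[fast]=6≠0 swap→a[3]=6 → slow++,fast++
(s=4,f=6) a[fast]=0 → fast++
(s=4,f=7) a[fast]=9≠0 swap→a[4]=9 → slow++,fast++
(s=5,f=8) a[fast]=0 → fast++
(s=5,f=9) a[fast]=5≠0 swap→a[5]=5 → slow++,fast++
(s=6,f=10) a[fast]=0 → fast++
(s=6,f=11) a[fast]=3≠0 swap→a[6]=3 → slow++,fast++

[1, 6, 6, 9, 5, 3, 0, 0, 0, 0, 0]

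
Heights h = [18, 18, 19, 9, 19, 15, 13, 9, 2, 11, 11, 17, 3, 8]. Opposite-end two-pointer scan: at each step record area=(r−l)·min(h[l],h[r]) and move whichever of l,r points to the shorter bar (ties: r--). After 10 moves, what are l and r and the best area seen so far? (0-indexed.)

l=0 r=13: min(18,8)*13=104 best=104 *, r--
l=0 r=12: min(18,3)*12=36 best=104, r--
l=0 r=11: min(18,17)*11=187 best=187 *, r--
l=0 r=10: min(18,11)*10=110 best=187, r--
l=0 r=9: min(18,11)*9=99 best=187, r--
l=0 r=8: min(18,2)*8=16 best=187, r--
l=0 r=7: min(18,9)*7=63 best=187, r--
l=0 r=6: min(18,13)*6=78 best=187, r--
l=0 r=5: min(18,15)*5=75 best=187, r--
l=0 r=4: min(18,19)*4=72 best=187, l++

l=1, r=4, best area=187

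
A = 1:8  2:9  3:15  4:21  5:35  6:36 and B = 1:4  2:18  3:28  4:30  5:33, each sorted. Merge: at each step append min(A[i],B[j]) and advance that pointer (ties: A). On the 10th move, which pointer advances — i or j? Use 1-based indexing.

i

i=1 j=1: A[i]=8>B[j]=4 take 4, j++
i=1 j=2: A[i]=8<=B[j]=18 take 8, i++
i=2 j=2: A[i]=9<=B[j]=18 take 9, i++
i=3 j=2: A[i]=15<=B[j]=18 take 15, i++
i=4 j=2: A[i]=21>B[j]=18 take 18, j++
i=4 j=3: A[i]=21<=B[j]=28 take 21, i++
i=5 j=3: A[i]=35>B[j]=28 take 28, j++
i=5 j=4: A[i]=35>B[j]=30 take 30, j++
i=5 j=5: A[i]=35>B[j]=33 take 33, j++
i=5 j=6: B done, take A[i]=35, i++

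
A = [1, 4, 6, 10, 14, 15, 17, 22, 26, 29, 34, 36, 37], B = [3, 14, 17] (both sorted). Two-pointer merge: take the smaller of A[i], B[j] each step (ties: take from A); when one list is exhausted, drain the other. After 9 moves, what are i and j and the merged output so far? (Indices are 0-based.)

[i=0,j=0] A[i]=1<=B[j]=3 take 1 → i++
[i=1,j=0] A[i]=4>B[j]=3 take 3 → j++
[i=1,j=1] A[i]=4<=B[j]=14 take 4 → i++
[i=2,j=1] A[i]=6<=B[j]=14 take 6 → i++
[i=3,j=1] A[i]=10<=B[j]=14 take 10 → i++
[i=4,j=1] A[i]=14<=B[j]=14 take 14 → i++
[i=5,j=1] A[i]=15>B[j]=14 take 14 → j++
[i=5,j=2] A[i]=15<=B[j]=17 take 15 → i++
[i=6,j=2] A[i]=17<=B[j]=17 take 17 → i++

i=7, j=2, merged so far=[1, 3, 4, 6, 10, 14, 14, 15, 17]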